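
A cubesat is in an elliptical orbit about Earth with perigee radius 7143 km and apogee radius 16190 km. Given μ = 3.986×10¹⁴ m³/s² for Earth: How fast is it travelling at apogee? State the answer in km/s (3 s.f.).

Semi-major axis a = (r_p + r_a)/2 = 11666 km = 1.167×10⁷ m.
Vis-viva: v² = μ(2/r − 1/a) = 3.986×10¹⁴ × (1.235×10⁻⁷ − 8.572×10⁻⁸) = 1.507×10⁷ m²/s².
v = 3883 m/s = 3.883 km/s.

v ≈ 3.88 km/s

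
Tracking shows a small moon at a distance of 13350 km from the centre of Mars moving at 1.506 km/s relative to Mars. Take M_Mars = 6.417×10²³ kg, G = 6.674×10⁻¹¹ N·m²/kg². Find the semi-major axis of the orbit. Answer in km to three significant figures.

μ = GM = 6.674×10⁻¹¹ × 6.417×10²³ = 4.283×10¹³ m³/s².
r = 1.335×10⁷ m.
Specific orbital energy ε = v²/2 − μ/r = (1506)²/2 − 4.283×10¹³/1.335×10⁷ = -2.074×10⁶ J/kg.
Since ε = −μ/(2a), a = −μ/(2ε) = 1.032×10⁷ m = 10325 km.

a ≈ 10300 km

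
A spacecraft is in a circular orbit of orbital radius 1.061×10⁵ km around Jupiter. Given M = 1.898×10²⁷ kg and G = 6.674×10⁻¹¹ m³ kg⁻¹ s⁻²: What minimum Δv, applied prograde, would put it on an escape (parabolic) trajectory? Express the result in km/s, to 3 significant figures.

Δv ≈ 14.3 km/s

μ = GM = 6.674×10⁻¹¹ × 1.898×10²⁷ = 1.267×10¹⁷ m³/s².
r = 1.061×10⁵ km = 1.061×10⁸ m.
Circular speed v_c = √(μ/r) = 34550 m/s.
Escape speed v_esc = √(2μ/r) = √2 × v_c = 48870 m/s.
Δv = v_esc − v_c = 14310 m/s = 14.31 km/s.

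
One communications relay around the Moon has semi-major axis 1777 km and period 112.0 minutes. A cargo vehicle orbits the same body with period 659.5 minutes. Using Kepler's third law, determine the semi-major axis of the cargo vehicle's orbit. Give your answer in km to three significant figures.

Kepler's third law: a³ ∝ T², so a₂ = a₁ (T₂/T₁)^(2/3).
T₂/T₁ = 5.888, (T₂/T₁)^(2/3) = 3.261.
a₂ = 1777 × 3.261 = 5795 km.

a₂ ≈ 5790 km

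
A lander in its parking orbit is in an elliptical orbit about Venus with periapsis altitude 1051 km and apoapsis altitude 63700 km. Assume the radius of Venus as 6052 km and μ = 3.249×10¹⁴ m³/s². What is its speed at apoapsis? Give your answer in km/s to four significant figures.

v ≈ 0.9279 km/s

r_p = 6052 + 1051 = 7103.0 km = 7.1030×10⁶ m.
r_a = 6052 + 63700 = 69752 km = 6.9752×10⁷ m.
Semi-major axis a = (r_p + r_a)/2 = 38428 km = 3.843×10⁷ m.
Vis-viva: v² = μ(2/r − 1/a) = 3.249×10¹⁴ × (2.867×10⁻⁸ − 2.602×10⁻⁸) = 8.610×10⁵ m²/s².
v = 927.9 m/s = 0.9279 km/s.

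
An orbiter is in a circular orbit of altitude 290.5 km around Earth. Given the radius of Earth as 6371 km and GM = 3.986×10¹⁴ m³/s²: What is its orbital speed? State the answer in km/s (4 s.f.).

r = 6371 + 290.5 = 6661.5 km = 6.6615×10⁶ m.
For a circular orbit v = √(μ/r) = √(3.986×10¹⁴ / 6.662×10⁶) = √(5.984×10⁷) = 7735 m/s.
That is 7.735 km/s.

v ≈ 7.735 km/s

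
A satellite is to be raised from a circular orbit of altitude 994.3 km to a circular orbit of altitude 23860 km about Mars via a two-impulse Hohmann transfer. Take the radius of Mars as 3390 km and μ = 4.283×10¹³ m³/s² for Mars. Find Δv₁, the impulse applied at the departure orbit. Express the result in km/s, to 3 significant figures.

r₁ = 3390 + 994.3 = 4384.3 km = 4.3843×10⁶ m.
r₂ = 3390 + 23860 = 27250 km = 2.7250×10⁷ m.
Transfer ellipse a_t = (r₁ + r₂)/2 = 1.582×10⁷ m.
At r₁: circular v_c1 = √(μ/r₁) = 3126 m/s; transfer-periapsis v_p = √[μ(2/r₁ − 1/a_t)] = 4102 m/s.
Δv₁ = v_p − v_c1 = 976.9 m/s.
= 0.9769 km/s.

Δv ≈ 0.977 km/s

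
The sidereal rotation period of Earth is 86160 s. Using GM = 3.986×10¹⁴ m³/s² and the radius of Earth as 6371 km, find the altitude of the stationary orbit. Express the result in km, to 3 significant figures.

A synchronous orbit has period T, so by Kepler's third law a = (μT²/4π²)^(1/3).
μT²/4π² = 3.986×10¹⁴ × (8.616×10⁴)² / 39.48 = 7.495×10²² m³.
a = 4.216×10⁷ m = 42163 km.
Altitude h = a − R = 42163 − 6371 = 35792 km.

h_sync ≈ 35800 km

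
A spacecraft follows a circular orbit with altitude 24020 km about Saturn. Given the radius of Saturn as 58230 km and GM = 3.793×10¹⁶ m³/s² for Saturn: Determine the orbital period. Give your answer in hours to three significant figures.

r = 58230 + 24020 = 82250 km = 8.2250×10⁷ m.
Kepler's third law: T = 2π√(r³/μ) = 2π√((8.225×10⁷)³ / 3.793×10¹⁶).
r³/μ = 1.467×10⁷ s², so T = 2π × 3.830×10³ = 2.407×10⁴ s.
Converting: 2.407×10⁴ s ÷ 3600 = 6.685 hours.

T ≈ 6.68 hours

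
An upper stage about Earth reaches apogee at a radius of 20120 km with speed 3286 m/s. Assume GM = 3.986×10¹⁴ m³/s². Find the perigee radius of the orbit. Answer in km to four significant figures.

r_a = 2.012×10⁷ m.
Specific energy ε = v²/2 − μ/r = -1.441×10⁷ J/kg, so a = −μ/(2ε) = 1.383×10⁷ m.
The apsides satisfy r_p + r_a = 2a, so the perigee radius is 2a − r_a = 7.537×10⁶ m = 7537.1 km.

perigee radius ≈ 7537 km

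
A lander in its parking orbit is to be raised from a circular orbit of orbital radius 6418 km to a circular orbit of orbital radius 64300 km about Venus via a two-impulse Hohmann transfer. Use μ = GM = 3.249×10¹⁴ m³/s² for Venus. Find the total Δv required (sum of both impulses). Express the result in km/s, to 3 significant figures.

r₁ = 6418 km = 6.418×10⁶ m.
r₂ = 64300 km = 6.430×10⁷ m.
Transfer ellipse a_t = (r₁ + r₂)/2 = 3.536×10⁷ m.
At r₁: circular v_c1 = √(μ/r₁) = 7115 m/s; transfer-periapsis v_p = √[μ(2/r₁ − 1/a_t)] = 9595 m/s.
Δv₁ = v_p − v_c1 = 2480 m/s.
At r₂: circular v_c2 = √(μ/r₂) = 2248 m/s; transfer-apoapsis v_a = √[μ(2/r₂ − 1/a_t)] = 957.7 m/s.
Δv₂ = v_c2 − v_a = 1290 m/s.
Total Δv = Δv₁ + Δv₂ = 3770 m/s = 3.770 km/s.

Δv_total ≈ 3.77 km/s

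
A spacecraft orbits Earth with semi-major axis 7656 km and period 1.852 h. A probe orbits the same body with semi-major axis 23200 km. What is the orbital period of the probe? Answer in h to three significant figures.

T₂ ≈ 9.77 h

Kepler's third law: T² ∝ a³, so T₂ = T₁ (a₂/a₁)^(3/2).
a₂/a₁ = 3.030, (a₂/a₁)^(3/2) = 5.275.
T₂ = 1.852 × 5.275 = 9.769 h.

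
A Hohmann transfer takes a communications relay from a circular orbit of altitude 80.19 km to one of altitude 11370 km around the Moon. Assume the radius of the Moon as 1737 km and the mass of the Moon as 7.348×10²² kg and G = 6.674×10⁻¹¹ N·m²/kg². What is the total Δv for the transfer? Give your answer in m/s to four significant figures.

Δv_total ≈ 844.3 m/s

μ = GM = 6.674×10⁻¹¹ × 7.348×10²² = 4.904×10¹² m³/s².
r₁ = 1737 + 80.19 = 1817.2 km = 1.8172×10⁶ m.
r₂ = 1737 + 11370 = 13107 km = 1.3107×10⁷ m.
Transfer ellipse a_t = (r₁ + r₂)/2 = 7.462×10⁶ m.
At r₁: circular v_c1 = √(μ/r₁) = 1643 m/s; transfer-perilune v_p = √[μ(2/r₁ − 1/a_t)] = 2177 m/s.
Δv₁ = v_p − v_c1 = 534.4 m/s.
At r₂: circular v_c2 = √(μ/r₂) = 611.7 m/s; transfer-apolune v_a = √[μ(2/r₂ − 1/a_t)] = 301.9 m/s.
Δv₂ = v_c2 − v_a = 309.8 m/s.
Total Δv = Δv₁ + Δv₂ = 844.3 m/s.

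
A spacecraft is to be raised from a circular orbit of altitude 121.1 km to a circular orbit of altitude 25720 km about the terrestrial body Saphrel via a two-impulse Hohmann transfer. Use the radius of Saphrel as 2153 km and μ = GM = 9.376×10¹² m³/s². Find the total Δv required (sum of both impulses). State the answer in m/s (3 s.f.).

r₁ = 2153 + 121.1 = 2274.1 km = 2.2741×10⁶ m.
r₂ = 2153 + 25720 = 27873 km = 2.7873×10⁷ m.
Transfer ellipse a_t = (r₁ + r₂)/2 = 1.507×10⁷ m.
At r₁: circular v_c1 = √(μ/r₁) = 2031 m/s; transfer-periapsis v_p = √[μ(2/r₁ − 1/a_t)] = 2761 m/s.
Δv₁ = v_p − v_c1 = 730.6 m/s.
At r₂: circular v_c2 = √(μ/r₂) = 580.0 m/s; transfer-apoapsis v_a = √[μ(2/r₂ − 1/a_t)] = 225.3 m/s.
Δv₂ = v_c2 − v_a = 354.7 m/s.
Total Δv = Δv₁ + Δv₂ = 1085 m/s.

Δv_total ≈ 1090 m/s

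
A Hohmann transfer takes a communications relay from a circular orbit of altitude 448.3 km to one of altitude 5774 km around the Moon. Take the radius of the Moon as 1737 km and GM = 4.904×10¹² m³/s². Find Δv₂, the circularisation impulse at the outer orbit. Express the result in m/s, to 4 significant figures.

Δv ≈ 265.5 m/s

r₁ = 1737 + 448.3 = 2185.3 km = 2.1853×10⁶ m.
r₂ = 1737 + 5774 = 7511.0 km = 7.5110×10⁶ m.
Transfer ellipse a_t = (r₁ + r₂)/2 = 4.848×10⁶ m.
At r₁: circular v_c1 = √(μ/r₁) = 1498 m/s; transfer-perilune v_p = √[μ(2/r₁ − 1/a_t)] = 1865 m/s.
At r₂: circular v_c2 = √(μ/r₂) = 808.0 m/s; transfer-apolune v_a = √[μ(2/r₂ − 1/a_t)] = 542.5 m/s.
Δv₂ = v_c2 − v_a = 265.5 m/s.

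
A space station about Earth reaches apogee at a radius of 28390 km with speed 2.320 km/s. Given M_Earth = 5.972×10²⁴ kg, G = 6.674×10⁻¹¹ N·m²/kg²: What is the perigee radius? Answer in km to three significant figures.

μ = GM = 6.674×10⁻¹¹ × 5.972×10²⁴ = 3.986×10¹⁴ m³/s².
r_a = 2.839×10⁷ m.
Specific energy ε = v²/2 − μ/r = -1.135×10⁷ J/kg, so a = −μ/(2ε) = 1.756×10⁷ m.
The apsides satisfy r_p + r_a = 2a, so the perigee radius is 2a − r_a = 6.733×10⁶ m = 6732.8 km.

perigee radius ≈ 6730 km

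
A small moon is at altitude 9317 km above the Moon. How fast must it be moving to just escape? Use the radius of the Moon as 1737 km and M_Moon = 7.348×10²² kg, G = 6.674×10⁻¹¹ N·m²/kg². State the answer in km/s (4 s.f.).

v_esc ≈ 0.942 km/s

μ = GM = 6.674×10⁻¹¹ × 7.348×10²² = 4.904×10¹² m³/s².
r = 1737 + 9317 = 11054 km = 1.1054×10⁷ m.
Escape speed v_esc = √(2μ/r) = √(2 × 4.904×10¹² / 1.105×10⁷) = √(8.873×10⁵) = 942.0 m/s.
= 0.942 km/s.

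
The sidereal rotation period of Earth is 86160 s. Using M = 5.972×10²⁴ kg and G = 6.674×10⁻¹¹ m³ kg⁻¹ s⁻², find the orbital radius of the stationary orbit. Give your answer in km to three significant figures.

r_sync ≈ 42200 km

μ = GM = 6.674×10⁻¹¹ × 5.972×10²⁴ = 3.986×10¹⁴ m³/s².
A synchronous orbit has period T, so by Kepler's third law a = (μT²/4π²)^(1/3).
μT²/4π² = 3.986×10¹⁴ × (8.616×10⁴)² / 39.48 = 7.495×10²² m³.
a = 4.216×10⁷ m = 42162 km.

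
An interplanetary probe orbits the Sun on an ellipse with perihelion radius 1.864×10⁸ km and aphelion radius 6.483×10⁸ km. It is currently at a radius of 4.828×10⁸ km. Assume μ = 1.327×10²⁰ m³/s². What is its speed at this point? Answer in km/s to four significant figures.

Semi-major axis a = (r_p + r_a)/2 = 4.1735×10⁸ km = 4.174×10¹¹ m.
Vis-viva: v² = μ(2/r − 1/a) = 1.327×10²⁰ × (4.143×10⁻¹² − 2.396×10⁻¹²) = 2.318×10⁸ m²/s².
v = 15220 m/s = 15.22 km/s.

v ≈ 15.22 km/s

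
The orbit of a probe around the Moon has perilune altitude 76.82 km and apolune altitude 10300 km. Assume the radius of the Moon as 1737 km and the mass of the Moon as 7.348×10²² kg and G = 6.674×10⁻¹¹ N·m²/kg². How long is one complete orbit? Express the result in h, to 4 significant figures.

T ≈ 14.36 h

μ = GM = 6.674×10⁻¹¹ × 7.348×10²² = 4.904×10¹² m³/s².
r_p = 1737 + 76.82 = 1813.8 km = 1.8138×10⁶ m.
r_a = 1737 + 10300 = 12037 km = 1.2037×10⁷ m.
Semi-major axis a = (r_p + r_a)/2 = (1813.8 + 12037)/2 = 6925.4 km = 6.925×10⁶ m.
By Kepler's third law T = 2π√(a³/μ) = 2π × 8.230×10³ = 5.171×10⁴ s.
= 14.36 h.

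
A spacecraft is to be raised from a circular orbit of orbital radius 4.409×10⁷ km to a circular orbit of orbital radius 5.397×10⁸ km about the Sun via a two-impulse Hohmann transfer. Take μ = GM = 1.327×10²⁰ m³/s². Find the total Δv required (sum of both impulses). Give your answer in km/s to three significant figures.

r₁ = 4.409×10⁷ km = 4.409×10¹⁰ m.
r₂ = 5.397×10⁸ km = 5.397×10¹¹ m.
Transfer ellipse a_t = (r₁ + r₂)/2 = 2.919×10¹¹ m.
At r₁: circular v_c1 = √(μ/r₁) = 54860 m/s; transfer-perihelion v_p = √[μ(2/r₁ − 1/a_t)] = 74600 m/s.
Δv₁ = v_p − v_c1 = 19740 m/s.
At r₂: circular v_c2 = √(μ/r₂) = 15680 m/s; transfer-aphelion v_a = √[μ(2/r₂ − 1/a_t)] = 6094 m/s.
Δv₂ = v_c2 − v_a = 9586 m/s.
Total Δv = Δv₁ + Δv₂ = 29320 m/s = 29.32 km/s.

Δv_total ≈ 29.3 km/s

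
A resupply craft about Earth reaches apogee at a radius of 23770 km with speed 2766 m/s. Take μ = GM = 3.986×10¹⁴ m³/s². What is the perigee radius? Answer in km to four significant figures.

r_a = 2.377×10⁷ m.
Specific energy ε = v²/2 − μ/r = -1.294×10⁷ J/kg, so a = −μ/(2ε) = 1.540×10⁷ m.
The apsides satisfy r_p + r_a = 2a, so the perigee radius is 2a − r_a = 7.025×10⁶ m = 7025.0 km.

perigee radius ≈ 7025 km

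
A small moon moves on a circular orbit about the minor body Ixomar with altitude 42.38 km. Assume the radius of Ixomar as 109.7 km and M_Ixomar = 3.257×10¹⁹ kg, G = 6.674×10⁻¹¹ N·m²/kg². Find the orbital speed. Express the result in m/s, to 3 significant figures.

μ = GM = 6.674×10⁻¹¹ × 3.257×10¹⁹ = 2.174×10⁹ m³/s².
r = 109.7 + 42.38 = 152.08 km = 1.5208×10⁵ m.
For a circular orbit v = √(μ/r) = √(2.174×10⁹ / 1.521×10⁵) = √(1.429×10⁴) = 119.6 m/s.

v ≈ 120 m/s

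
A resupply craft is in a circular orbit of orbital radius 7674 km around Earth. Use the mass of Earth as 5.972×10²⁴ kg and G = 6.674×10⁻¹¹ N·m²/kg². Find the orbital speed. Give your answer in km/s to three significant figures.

v ≈ 7.21 km/s

μ = GM = 6.674×10⁻¹¹ × 5.972×10²⁴ = 3.986×10¹⁴ m³/s².
r = 7674 km = 7.674×10⁶ m.
For a circular orbit v = √(μ/r) = √(3.986×10¹⁴ / 7.674×10⁶) = √(5.194×10⁷) = 7207 m/s.
That is 7.207 km/s.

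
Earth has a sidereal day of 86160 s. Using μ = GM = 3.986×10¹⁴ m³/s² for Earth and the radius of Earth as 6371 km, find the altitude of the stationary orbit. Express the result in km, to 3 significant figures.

h_sync ≈ 35800 km

A synchronous orbit has period T, so by Kepler's third law a = (μT²/4π²)^(1/3).
μT²/4π² = 3.986×10¹⁴ × (8.616×10⁴)² / 39.48 = 7.495×10²² m³.
a = 4.216×10⁷ m = 42163 km.
Altitude h = a − R = 42163 − 6371 = 35792 km.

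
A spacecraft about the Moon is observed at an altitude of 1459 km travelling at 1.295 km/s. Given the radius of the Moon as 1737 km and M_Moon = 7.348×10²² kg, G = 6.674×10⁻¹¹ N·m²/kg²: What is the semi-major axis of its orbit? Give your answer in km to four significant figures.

μ = GM = 6.674×10⁻¹¹ × 7.348×10²² = 4.904×10¹² m³/s².
r = 1737 + 1459 = 3196.0 km = 3.196×10⁶ m.
Vis-viva rearranged: 1/a = 2/r − v²/μ = 6.258×10⁻⁷ − 3.420×10⁻⁷ = 2.838×10⁻⁷ m⁻¹.
a = 3.523×10⁶ m = 3523.4 km.

a ≈ 3523 km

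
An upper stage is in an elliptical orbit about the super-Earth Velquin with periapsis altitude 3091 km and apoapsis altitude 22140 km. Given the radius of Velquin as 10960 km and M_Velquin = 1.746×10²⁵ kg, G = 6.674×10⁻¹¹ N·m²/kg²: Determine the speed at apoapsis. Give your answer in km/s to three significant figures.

μ = GM = 6.674×10⁻¹¹ × 1.746×10²⁵ = 1.165×10¹⁵ m³/s².
r_p = 10960 + 3091 = 14051 km = 1.4051×10⁷ m.
r_a = 10960 + 22140 = 33100 km = 3.3100×10⁷ m.
Semi-major axis a = (r_p + r_a)/2 = 23576 km = 2.358×10⁷ m.
Vis-viva: v² = μ(2/r − 1/a) = 1.165×10¹⁵ × (6.042×10⁻⁸ − 4.242×10⁻⁸) = 2.098×10⁷ m²/s².
v = 4581 m/s = 4.581 km/s.

v ≈ 4.58 km/s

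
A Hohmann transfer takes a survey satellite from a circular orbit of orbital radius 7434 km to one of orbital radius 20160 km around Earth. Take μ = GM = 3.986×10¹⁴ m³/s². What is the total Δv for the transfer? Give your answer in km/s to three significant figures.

r₁ = 7434 km = 7.434×10⁶ m.
r₂ = 20160 km = 2.016×10⁷ m.
Transfer ellipse a_t = (r₁ + r₂)/2 = 1.380×10⁷ m.
At r₁: circular v_c1 = √(μ/r₁) = 7322 m/s; transfer-perigee v_p = √[μ(2/r₁ − 1/a_t)] = 8851 m/s.
Δv₁ = v_p − v_c1 = 1529 m/s.
At r₂: circular v_c2 = √(μ/r₂) = 4447 m/s; transfer-apogee v_a = √[μ(2/r₂ − 1/a_t)] = 3264 m/s.
Δv₂ = v_c2 − v_a = 1183 m/s.
Total Δv = Δv₁ + Δv₂ = 2712 m/s = 2.712 km/s.

Δv_total ≈ 2.71 km/s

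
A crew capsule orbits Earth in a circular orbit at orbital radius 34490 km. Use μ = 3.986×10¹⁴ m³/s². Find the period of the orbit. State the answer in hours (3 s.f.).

T ≈ 17.7 hours

r = 34490 km = 3.449×10⁷ m.
Kepler's third law: T = 2π√(r³/μ) = 2π√((3.449×10⁷)³ / 3.986×10¹⁴).
r³/μ = 1.029×10⁸ s², so T = 2π × 1.015×10⁴ = 6.375×10⁴ s.
Converting: 6.375×10⁴ s ÷ 3600 = 17.71 hours.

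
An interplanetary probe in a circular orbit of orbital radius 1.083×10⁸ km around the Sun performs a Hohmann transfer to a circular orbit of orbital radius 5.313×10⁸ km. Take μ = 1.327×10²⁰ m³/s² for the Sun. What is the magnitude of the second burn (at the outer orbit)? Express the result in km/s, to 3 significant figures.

Δv ≈ 6.61 km/s

r₁ = 1.083×10⁸ km = 1.083×10¹¹ m.
r₂ = 5.313×10⁸ km = 5.313×10¹¹ m.
Transfer ellipse a_t = (r₁ + r₂)/2 = 3.198×10¹¹ m.
At r₁: circular v_c1 = √(μ/r₁) = 35000 m/s; transfer-perihelion v_p = √[μ(2/r₁ − 1/a_t)] = 45120 m/s.
At r₂: circular v_c2 = √(μ/r₂) = 15800 m/s; transfer-aphelion v_a = √[μ(2/r₂ − 1/a_t)] = 9197 m/s.
Δv₂ = v_c2 − v_a = 6607 m/s.
= 6.607 km/s.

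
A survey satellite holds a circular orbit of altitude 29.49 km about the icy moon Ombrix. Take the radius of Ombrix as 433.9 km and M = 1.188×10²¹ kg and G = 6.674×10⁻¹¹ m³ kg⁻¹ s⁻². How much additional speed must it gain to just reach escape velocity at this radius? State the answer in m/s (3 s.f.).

μ = GM = 6.674×10⁻¹¹ × 1.188×10²¹ = 7.929×10¹⁰ m³/s².
r = 433.9 + 29.49 = 463.39 km = 4.6339×10⁵ m.
Circular speed v_c = √(μ/r) = 413.6 m/s.
Escape speed v_esc = √(2μ/r) = √2 × v_c = 585.0 m/s.
Δv = v_esc − v_c = 171.3 m/s.

Δv ≈ 171 m/s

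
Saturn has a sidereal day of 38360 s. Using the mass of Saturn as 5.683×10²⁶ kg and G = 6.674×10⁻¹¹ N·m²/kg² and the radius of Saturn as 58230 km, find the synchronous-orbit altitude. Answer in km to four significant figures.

h_sync ≈ 54000 km

μ = GM = 6.674×10⁻¹¹ × 5.683×10²⁶ = 3.793×10¹⁶ m³/s².
A synchronous orbit has period T, so by Kepler's third law a = (μT²/4π²)^(1/3).
μT²/4π² = 3.793×10¹⁶ × (3.836×10⁴)² / 39.48 = 1.414×10²⁴ m³.
a = 1.122×10⁸ m = 1.1223×10⁵ km.
Altitude h = a − R = 1.1223×10⁵ − 58230 = 54003 km.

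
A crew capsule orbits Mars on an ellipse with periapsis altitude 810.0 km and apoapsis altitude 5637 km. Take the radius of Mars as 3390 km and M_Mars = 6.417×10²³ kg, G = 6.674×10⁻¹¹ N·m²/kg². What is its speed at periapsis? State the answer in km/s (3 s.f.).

μ = GM = 6.674×10⁻¹¹ × 6.417×10²³ = 4.283×10¹³ m³/s².
r_p = 3390 + 810.0 = 4200.0 km = 4.2000×10⁶ m.
r_a = 3390 + 5637 = 9027.0 km = 9.0270×10⁶ m.
Semi-major axis a = (r_p + r_a)/2 = 6613.5 km = 6.614×10⁶ m.
Vis-viva: v² = μ(2/r − 1/a) = 4.283×10¹³ × (4.762×10⁻⁷ − 1.512×10⁻⁷) = 1.392×10⁷ m²/s².
v = 3731 m/s = 3.731 km/s.

v ≈ 3.73 km/s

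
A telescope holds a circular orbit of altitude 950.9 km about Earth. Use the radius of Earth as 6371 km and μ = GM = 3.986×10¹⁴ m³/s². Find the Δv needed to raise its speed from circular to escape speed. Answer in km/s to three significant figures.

r = 6371 + 950.9 = 7321.9 km = 7.3219×10⁶ m.
Circular speed v_c = √(μ/r) = 7378 m/s.
Escape speed v_esc = √(2μ/r) = √2 × v_c = 10430 m/s.
Δv = v_esc − v_c = 3056 m/s = 3.056 km/s.

Δv ≈ 3.06 km/s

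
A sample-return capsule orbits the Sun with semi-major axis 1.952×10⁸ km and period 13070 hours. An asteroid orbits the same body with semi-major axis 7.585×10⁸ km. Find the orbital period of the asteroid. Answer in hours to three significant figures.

T₂ ≈ 1.00×10⁵ hours

Kepler's third law: T² ∝ a³, so T₂ = T₁ (a₂/a₁)^(3/2).
a₂/a₁ = 3.886, (a₂/a₁)^(3/2) = 7.660.
T₂ = 13070 × 7.660 = 1.001×10⁵ hours.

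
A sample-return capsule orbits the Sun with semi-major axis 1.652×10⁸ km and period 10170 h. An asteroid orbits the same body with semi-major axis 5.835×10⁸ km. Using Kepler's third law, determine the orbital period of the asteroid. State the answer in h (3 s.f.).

T₂ ≈ 67500 h

Kepler's third law: T² ∝ a³, so T₂ = T₁ (a₂/a₁)^(3/2).
a₂/a₁ = 3.532, (a₂/a₁)^(3/2) = 6.638.
T₂ = 10170 × 6.638 = 67510 h.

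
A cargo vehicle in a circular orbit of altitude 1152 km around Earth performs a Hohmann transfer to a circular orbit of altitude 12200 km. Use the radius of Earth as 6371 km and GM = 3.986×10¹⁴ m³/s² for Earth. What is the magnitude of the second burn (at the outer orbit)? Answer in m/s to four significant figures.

r₁ = 6371 + 1152 = 7523.0 km = 7.5230×10⁶ m.
r₂ = 6371 + 12200 = 18571 km = 1.8571×10⁷ m.
Transfer ellipse a_t = (r₁ + r₂)/2 = 1.305×10⁷ m.
At r₁: circular v_c1 = √(μ/r₁) = 7279 m/s; transfer-perigee v_p = √[μ(2/r₁ − 1/a_t)] = 8684 m/s.
At r₂: circular v_c2 = √(μ/r₂) = 4633 m/s; transfer-apogee v_a = √[μ(2/r₂ − 1/a_t)] = 3518 m/s.
Δv₂ = v_c2 − v_a = 1115 m/s.

Δv ≈ 1115 m/s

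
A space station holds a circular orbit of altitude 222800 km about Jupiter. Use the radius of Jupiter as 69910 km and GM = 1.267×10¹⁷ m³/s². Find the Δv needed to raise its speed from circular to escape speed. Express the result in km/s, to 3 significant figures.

r = 69910 + 222800 = 292710 km = 2.9271×10⁸ m.
Circular speed v_c = √(μ/r) = 20810 m/s.
Escape speed v_esc = √(2μ/r) = √2 × v_c = 29420 m/s.
Δv = v_esc − v_c = 8618 m/s = 8.618 km/s.

Δv ≈ 8.62 km/s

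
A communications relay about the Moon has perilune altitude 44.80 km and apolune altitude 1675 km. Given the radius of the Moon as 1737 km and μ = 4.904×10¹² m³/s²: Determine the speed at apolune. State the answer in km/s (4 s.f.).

r_p = 1737 + 44.80 = 1781.8 km = 1.7818×10⁶ m.
r_a = 1737 + 1675 = 3412.0 km = 3.4120×10⁶ m.
Semi-major axis a = (r_p + r_a)/2 = 2596.9 km = 2.597×10⁶ m.
Vis-viva: v² = μ(2/r − 1/a) = 4.904×10¹² × (5.862×10⁻⁷ − 3.851×10⁻⁷) = 9.862×10⁵ m²/s².
v = 993.1 m/s = 0.9931 km/s.

v ≈ 0.9931 km/s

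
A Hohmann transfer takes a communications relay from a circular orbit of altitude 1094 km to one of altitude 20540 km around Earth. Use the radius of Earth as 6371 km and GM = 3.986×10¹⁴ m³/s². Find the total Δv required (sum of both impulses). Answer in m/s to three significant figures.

r₁ = 6371 + 1094 = 7465.0 km = 7.4650×10⁶ m.
r₂ = 6371 + 20540 = 26911 km = 2.6911×10⁷ m.
Transfer ellipse a_t = (r₁ + r₂)/2 = 1.719×10⁷ m.
At r₁: circular v_c1 = √(μ/r₁) = 7307 m/s; transfer-perigee v_p = √[μ(2/r₁ − 1/a_t)] = 9143 m/s.
Δv₁ = v_p − v_c1 = 1836 m/s.
At r₂: circular v_c2 = √(μ/r₂) = 3849 m/s; transfer-apogee v_a = √[μ(2/r₂ − 1/a_t)] = 2536 m/s.
Δv₂ = v_c2 − v_a = 1312 m/s.
Total Δv = Δv₁ + Δv₂ = 3148 m/s.

Δv_total ≈ 3150 m/s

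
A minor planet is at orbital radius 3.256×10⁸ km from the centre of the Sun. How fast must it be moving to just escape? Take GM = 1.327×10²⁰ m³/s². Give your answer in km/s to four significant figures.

r = 3.256×10⁸ km = 3.256×10¹¹ m.
Escape speed v_esc = √(2μ/r) = √(2 × 1.327×10²⁰ / 3.256×10¹¹) = √(8.151×10⁸) = 28550 m/s.
= 28.55 km/s.

v_esc ≈ 28.55 km/s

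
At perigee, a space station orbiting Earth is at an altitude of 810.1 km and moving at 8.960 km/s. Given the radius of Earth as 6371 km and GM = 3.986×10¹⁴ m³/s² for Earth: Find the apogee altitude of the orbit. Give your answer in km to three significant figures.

r_p = 6371 + 810.1 = 7181.1 km = 7.181×10⁶ m.
Specific energy ε = v²/2 − μ/r = -1.537×10⁷ J/kg, so a = −μ/(2ε) = 1.297×10⁷ m.
The apsides satisfy r_p + r_a = 2a, so the apogee radius is 2a − r_p = 1.876×10⁷ m = 18759 km.
Apogee altitude = 18759 − 6371 = 12388 km.

apogee altitude ≈ 12400 km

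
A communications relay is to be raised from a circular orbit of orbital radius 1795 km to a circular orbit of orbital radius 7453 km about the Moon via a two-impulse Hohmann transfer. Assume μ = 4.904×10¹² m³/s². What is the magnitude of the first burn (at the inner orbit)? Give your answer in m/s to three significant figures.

Δv ≈ 446 m/s

r₁ = 1795 km = 1.795×10⁶ m.
r₂ = 7453 km = 7.453×10⁶ m.
Transfer ellipse a_t = (r₁ + r₂)/2 = 4.624×10⁶ m.
At r₁: circular v_c1 = √(μ/r₁) = 1653 m/s; transfer-perilune v_p = √[μ(2/r₁ − 1/a_t)] = 2098 m/s.
Δv₁ = v_p − v_c1 = 445.6 m/s.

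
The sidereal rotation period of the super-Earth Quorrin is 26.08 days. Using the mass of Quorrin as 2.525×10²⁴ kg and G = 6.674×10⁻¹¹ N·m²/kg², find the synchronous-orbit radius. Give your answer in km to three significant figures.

μ = GM = 6.674×10⁻¹¹ × 2.525×10²⁴ = 1.685×10¹⁴ m³/s².
T = 26.08 days = 2.253×10⁶ s.
A synchronous orbit has period T, so by Kepler's third law a = (μT²/4π²)^(1/3).
μT²/4π² = 1.685×10¹⁴ × (2.253×10⁶)² / 39.48 = 2.167×10²⁵ m³.
a = 2.788×10⁸ m = 2.7881×10⁵ km.

r_sync ≈ 2.79×10⁵ km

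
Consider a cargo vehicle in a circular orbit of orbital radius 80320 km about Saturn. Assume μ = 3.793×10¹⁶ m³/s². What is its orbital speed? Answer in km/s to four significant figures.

v ≈ 21.73 km/s

r = 80320 km = 8.032×10⁷ m.
For a circular orbit v = √(μ/r) = √(3.793×10¹⁶ / 8.032×10⁷) = √(4.722×10⁸) = 21730 m/s.
That is 21.73 km/s.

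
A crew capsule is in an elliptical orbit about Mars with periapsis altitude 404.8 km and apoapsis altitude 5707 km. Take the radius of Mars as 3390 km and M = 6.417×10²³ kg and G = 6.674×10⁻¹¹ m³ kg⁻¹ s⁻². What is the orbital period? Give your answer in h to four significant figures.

μ = GM = 6.674×10⁻¹¹ × 6.417×10²³ = 4.283×10¹³ m³/s².
r_p = 3390 + 404.8 = 3794.8 km = 3.7948×10⁶ m.
r_a = 3390 + 5707 = 9097.0 km = 9.0970×10⁶ m.
Semi-major axis a = (r_p + r_a)/2 = (3794.8 + 9097.0)/2 = 6445.9 km = 6.446×10⁶ m.
By Kepler's third law T = 2π√(a³/μ) = 2π × 2.501×10³ = 1.571×10⁴ s.
= 4.365 h.

T ≈ 4.365 h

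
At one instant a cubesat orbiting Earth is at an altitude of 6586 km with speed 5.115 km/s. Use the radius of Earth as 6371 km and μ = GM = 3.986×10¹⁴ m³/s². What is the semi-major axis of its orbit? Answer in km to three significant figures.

r = 6371 + 6586 = 12957 km = 1.296×10⁷ m.
Vis-viva rearranged: 1/a = 2/r − v²/μ = 1.544×10⁻⁷ − 6.564×10⁻⁸ = 8.872×10⁻⁸ m⁻¹.
a = 1.127×10⁷ m = 11272 km.

a ≈ 11300 km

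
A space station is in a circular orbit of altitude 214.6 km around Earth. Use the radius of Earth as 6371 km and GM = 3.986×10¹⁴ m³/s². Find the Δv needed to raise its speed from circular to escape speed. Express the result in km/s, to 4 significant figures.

r = 6371 + 214.6 = 6585.6 km = 6.5856×10⁶ m.
Circular speed v_c = √(μ/r) = 7780 m/s.
Escape speed v_esc = √(2μ/r) = √2 × v_c = 11000 m/s.
Δv = v_esc − v_c = 3223 m/s = 3.223 km/s.

Δv ≈ 3.223 km/s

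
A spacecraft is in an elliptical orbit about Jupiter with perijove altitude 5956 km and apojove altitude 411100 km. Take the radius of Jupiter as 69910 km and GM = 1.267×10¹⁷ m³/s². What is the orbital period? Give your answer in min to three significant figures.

r_p = 69910 + 5956 = 75866 km = 7.5866×10⁷ m.
r_a = 69910 + 411100 = 481010 km = 4.8101×10⁸ m.
Semi-major axis a = (r_p + r_a)/2 = (75866 + 4.8101×10⁵)/2 = 2.7844×10⁵ km = 2.784×10⁸ m.
By Kepler's third law T = 2π√(a³/μ) = 2π × 1.305×10⁴ = 8.201×10⁴ s.
= 1367 min.

T ≈ 1370 min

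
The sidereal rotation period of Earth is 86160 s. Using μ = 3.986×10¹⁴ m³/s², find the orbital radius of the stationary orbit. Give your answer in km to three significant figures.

A synchronous orbit has period T, so by Kepler's third law a = (μT²/4π²)^(1/3).
μT²/4π² = 3.986×10¹⁴ × (8.616×10⁴)² / 39.48 = 7.495×10²² m³.
a = 4.216×10⁷ m = 42163 km.

r_sync ≈ 42200 km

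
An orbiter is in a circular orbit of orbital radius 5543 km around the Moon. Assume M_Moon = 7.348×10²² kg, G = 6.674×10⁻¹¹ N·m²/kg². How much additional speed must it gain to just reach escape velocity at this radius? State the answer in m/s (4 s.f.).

μ = GM = 6.674×10⁻¹¹ × 7.348×10²² = 4.904×10¹² m³/s².
r = 5543 km = 5.543×10⁶ m.
Circular speed v_c = √(μ/r) = 940.6 m/s.
Escape speed v_esc = √(2μ/r) = √2 × v_c = 1330 m/s.
Δv = v_esc − v_c = 389.6 m/s.

Δv ≈ 389.6 m/s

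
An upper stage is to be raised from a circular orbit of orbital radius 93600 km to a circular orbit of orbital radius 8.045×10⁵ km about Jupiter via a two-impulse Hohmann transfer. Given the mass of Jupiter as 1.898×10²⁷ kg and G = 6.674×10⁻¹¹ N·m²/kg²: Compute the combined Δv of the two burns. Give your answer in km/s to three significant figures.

Δv_total ≈ 19.3 km/s

μ = GM = 6.674×10⁻¹¹ × 1.898×10²⁷ = 1.267×10¹⁷ m³/s².
r₁ = 93600 km = 9.360×10⁷ m.
r₂ = 8.045×10⁵ km = 8.045×10⁸ m.
Transfer ellipse a_t = (r₁ + r₂)/2 = 4.490×10⁸ m.
At r₁: circular v_c1 = √(μ/r₁) = 36790 m/s; transfer-perijove v_p = √[μ(2/r₁ − 1/a_t)] = 49240 m/s.
Δv₁ = v_p − v_c1 = 12450 m/s.
At r₂: circular v_c2 = √(μ/r₂) = 12550 m/s; transfer-apojove v_a = √[μ(2/r₂ − 1/a_t)] = 5729 m/s.
Δv₂ = v_c2 − v_a = 6819 m/s.
Total Δv = Δv₁ + Δv₂ = 19270 m/s = 19.27 km/s.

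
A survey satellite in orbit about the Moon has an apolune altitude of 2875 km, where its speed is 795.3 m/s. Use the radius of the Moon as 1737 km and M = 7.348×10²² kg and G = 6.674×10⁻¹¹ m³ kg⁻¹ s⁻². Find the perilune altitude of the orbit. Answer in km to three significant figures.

perilune altitude ≈ 215 km

μ = GM = 6.674×10⁻¹¹ × 7.348×10²² = 4.904×10¹² m³/s².
r_a = 1737 + 2875 = 4612.0 km = 4.612×10⁶ m.
Specific energy ε = v²/2 − μ/r = -7.471×10⁵ J/kg, so a = −μ/(2ε) = 3.282×10⁶ m.
The apsides satisfy r_p + r_a = 2a, so the perilune radius is 2a − r_a = 1.952×10⁶ m = 1952.3 km.
Perilune altitude = 1952.3 − 1737 = 215.35 km.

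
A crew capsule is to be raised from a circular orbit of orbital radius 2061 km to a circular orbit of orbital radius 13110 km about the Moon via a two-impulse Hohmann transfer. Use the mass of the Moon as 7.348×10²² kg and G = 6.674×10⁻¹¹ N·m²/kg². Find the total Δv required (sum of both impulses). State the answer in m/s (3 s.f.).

μ = GM = 6.674×10⁻¹¹ × 7.348×10²² = 4.904×10¹² m³/s².
r₁ = 2061 km = 2.061×10⁶ m.
r₂ = 13110 km = 1.311×10⁷ m.
Transfer ellipse a_t = (r₁ + r₂)/2 = 7.586×10⁶ m.
At r₁: circular v_c1 = √(μ/r₁) = 1543 m/s; transfer-perilune v_p = √[μ(2/r₁ − 1/a_t)] = 2028 m/s.
Δv₁ = v_p − v_c1 = 485.4 m/s.
At r₂: circular v_c2 = √(μ/r₂) = 611.6 m/s; transfer-apolune v_a = √[μ(2/r₂ − 1/a_t)] = 318.8 m/s.
Δv₂ = v_c2 − v_a = 292.8 m/s.
Total Δv = Δv₁ + Δv₂ = 778.2 m/s.

Δv_total ≈ 778 m/s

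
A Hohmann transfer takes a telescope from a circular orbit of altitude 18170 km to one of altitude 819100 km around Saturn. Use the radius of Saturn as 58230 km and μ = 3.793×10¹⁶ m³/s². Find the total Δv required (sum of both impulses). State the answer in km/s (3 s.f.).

Δv_total ≈ 11.9 km/s

r₁ = 58230 + 18170 = 76400 km = 7.6400×10⁷ m.
r₂ = 58230 + 819100 = 877330 km = 8.7733×10⁸ m.
Transfer ellipse a_t = (r₁ + r₂)/2 = 4.769×10⁸ m.
At r₁: circular v_c1 = √(μ/r₁) = 22280 m/s; transfer-perikrone v_p = √[μ(2/r₁ − 1/a_t)] = 30220 m/s.
Δv₁ = v_p − v_c1 = 7941 m/s.
At r₂: circular v_c2 = √(μ/r₂) = 6575 m/s; transfer-apokrone v_a = √[μ(2/r₂ − 1/a_t)] = 2632 m/s.
Δv₂ = v_c2 − v_a = 3943 m/s.
Total Δv = Δv₁ + Δv₂ = 11880 m/s = 11.88 km/s.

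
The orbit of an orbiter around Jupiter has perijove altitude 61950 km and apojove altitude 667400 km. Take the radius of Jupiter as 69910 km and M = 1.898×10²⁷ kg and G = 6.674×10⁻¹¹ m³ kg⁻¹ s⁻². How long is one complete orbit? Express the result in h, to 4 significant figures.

T ≈ 44.43 h

μ = GM = 6.674×10⁻¹¹ × 1.898×10²⁷ = 1.267×10¹⁷ m³/s².
r_p = 69910 + 61950 = 131860 km = 1.3186×10⁸ m.
r_a = 69910 + 667400 = 737310 km = 7.3731×10⁸ m.
Semi-major axis a = (r_p + r_a)/2 = (1.3186×10⁵ + 7.3731×10⁵)/2 = 4.3458×10⁵ km = 4.346×10⁸ m.
By Kepler's third law T = 2π√(a³/μ) = 2π × 2.545×10⁴ = 1.599×10⁵ s.
= 44.43 h.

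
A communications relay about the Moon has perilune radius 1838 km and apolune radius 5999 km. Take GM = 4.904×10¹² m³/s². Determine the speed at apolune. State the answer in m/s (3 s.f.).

Semi-major axis a = (r_p + r_a)/2 = 3918.5 km = 3.918×10⁶ m.
Vis-viva: v² = μ(2/r − 1/a) = 4.904×10¹² × (3.334×10⁻⁷ − 2.552×10⁻⁷) = 3.834×10⁵ m²/s².
v = 619.2 m/s.

v ≈ 619 m/s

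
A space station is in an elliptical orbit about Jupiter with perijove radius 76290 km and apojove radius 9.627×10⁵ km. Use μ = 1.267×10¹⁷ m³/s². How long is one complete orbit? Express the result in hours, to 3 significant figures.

T ≈ 58.1 hours

Semi-major axis a = (r_p + r_a)/2 = (76290 + 9.6270×10⁵)/2 = 5.1950×10⁵ km = 5.195×10⁸ m.
By Kepler's third law T = 2π√(a³/μ) = 2π × 3.326×10⁴ = 2.090×10⁵ s.
= 58.06 hours.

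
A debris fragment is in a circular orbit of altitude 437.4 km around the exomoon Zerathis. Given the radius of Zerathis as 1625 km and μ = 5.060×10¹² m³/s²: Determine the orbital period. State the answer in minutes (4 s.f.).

r = 1625 + 437.4 = 2062.4 km = 2.0624×10⁶ m.
Kepler's third law: T = 2π√(r³/μ) = 2π√((2.062×10⁶)³ / 5.060×10¹²).
r³/μ = 1.734×10⁶ s², so T = 2π × 1.317×10³ = 8.273×10³ s.
Converting: 8.273×10³ s ÷ 60.00 = 137.9 minutes.

T ≈ 137.9 minutes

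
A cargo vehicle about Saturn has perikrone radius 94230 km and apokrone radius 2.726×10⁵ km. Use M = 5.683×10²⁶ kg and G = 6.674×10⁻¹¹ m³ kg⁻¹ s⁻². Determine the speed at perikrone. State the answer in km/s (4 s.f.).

v ≈ 24.46 km/s

μ = GM = 6.674×10⁻¹¹ × 5.683×10²⁶ = 3.793×10¹⁶ m³/s².
Semi-major axis a = (r_p + r_a)/2 = 1.8342×10⁵ km = 1.834×10⁸ m.
Vis-viva: v² = μ(2/r − 1/a) = 3.793×10¹⁶ × (2.122×10⁻⁸ − 5.452×10⁻⁹) = 5.982×10⁸ m²/s².
v = 24460 m/s = 24.46 km/s.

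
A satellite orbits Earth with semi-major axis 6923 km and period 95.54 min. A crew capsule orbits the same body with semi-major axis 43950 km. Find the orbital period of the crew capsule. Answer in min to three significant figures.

Kepler's third law: T² ∝ a³, so T₂ = T₁ (a₂/a₁)^(3/2).
a₂/a₁ = 6.348, (a₂/a₁)^(3/2) = 16.00.
T₂ = 95.54 × 16.00 = 1528 min.

T₂ ≈ 1530 min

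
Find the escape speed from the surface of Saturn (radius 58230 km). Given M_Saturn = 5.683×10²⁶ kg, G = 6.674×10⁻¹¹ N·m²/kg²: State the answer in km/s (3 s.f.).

v_esc ≈ 36.1 km/s

μ = GM = 6.674×10⁻¹¹ × 5.683×10²⁶ = 3.793×10¹⁶ m³/s².
r = R = 5.823×10⁷ m.
Escape speed v_esc = √(2μ/r) = √(2 × 3.793×10¹⁶ / 5.823×10⁷) = √(1.303×10⁹) = 36090 m/s.
= 36.09 km/s.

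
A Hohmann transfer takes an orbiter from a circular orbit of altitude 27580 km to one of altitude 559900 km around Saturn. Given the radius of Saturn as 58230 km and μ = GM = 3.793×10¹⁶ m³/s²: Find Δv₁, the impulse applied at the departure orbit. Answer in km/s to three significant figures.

r₁ = 58230 + 27580 = 85810 km = 8.5810×10⁷ m.
r₂ = 58230 + 559900 = 618130 km = 6.1813×10⁸ m.
Transfer ellipse a_t = (r₁ + r₂)/2 = 3.520×10⁸ m.
At r₁: circular v_c1 = √(μ/r₁) = 21020 m/s; transfer-perikrone v_p = √[μ(2/r₁ − 1/a_t)] = 27860 m/s.
Δv₁ = v_p − v_c1 = 6837 m/s.
= 6.837 km/s.

Δv ≈ 6.84 km/s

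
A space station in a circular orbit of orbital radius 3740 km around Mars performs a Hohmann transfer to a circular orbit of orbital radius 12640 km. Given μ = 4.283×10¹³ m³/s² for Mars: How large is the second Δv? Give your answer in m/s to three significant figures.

Δv ≈ 597 m/s

r₁ = 3740 km = 3.740×10⁶ m.
r₂ = 12640 km = 1.264×10⁷ m.
Transfer ellipse a_t = (r₁ + r₂)/2 = 8.190×10⁶ m.
At r₁: circular v_c1 = √(μ/r₁) = 3384 m/s; transfer-periapsis v_p = √[μ(2/r₁ − 1/a_t)] = 4204 m/s.
At r₂: circular v_c2 = √(μ/r₂) = 1841 m/s; transfer-apoapsis v_a = √[μ(2/r₂ − 1/a_t)] = 1244 m/s.
Δv₂ = v_c2 − v_a = 596.8 m/s.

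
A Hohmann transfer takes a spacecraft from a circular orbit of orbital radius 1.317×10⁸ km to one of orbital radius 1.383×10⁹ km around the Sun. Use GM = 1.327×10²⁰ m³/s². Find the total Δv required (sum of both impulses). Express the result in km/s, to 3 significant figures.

r₁ = 1.317×10⁸ km = 1.317×10¹¹ m.
r₂ = 1.383×10⁹ km = 1.383×10¹² m.
Transfer ellipse a_t = (r₁ + r₂)/2 = 7.574×10¹¹ m.
At r₁: circular v_c1 = √(μ/r₁) = 31740 m/s; transfer-perihelion v_p = √[μ(2/r₁ − 1/a_t)] = 42890 m/s.
Δv₁ = v_p − v_c1 = 11150 m/s.
At r₂: circular v_c2 = √(μ/r₂) = 9795 m/s; transfer-aphelion v_a = √[μ(2/r₂ − 1/a_t)] = 4085 m/s.
Δv₂ = v_c2 − v_a = 5711 m/s.
Total Δv = Δv₁ + Δv₂ = 16860 m/s = 16.86 km/s.

Δv_total ≈ 16.9 km/s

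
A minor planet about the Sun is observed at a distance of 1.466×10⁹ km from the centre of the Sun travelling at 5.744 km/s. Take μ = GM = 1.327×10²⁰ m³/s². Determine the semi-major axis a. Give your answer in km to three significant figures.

r = 1.466×10¹² m.
Specific orbital energy ε = v²/2 − μ/r = (5744)²/2 − 1.327×10²⁰/1.466×10¹² = -7.402×10⁷ J/kg.
Since ε = −μ/(2a), a = −μ/(2ε) = 8.964×10¹¹ m = 8.9636×10⁸ km.

a ≈ 8.96×10⁸ km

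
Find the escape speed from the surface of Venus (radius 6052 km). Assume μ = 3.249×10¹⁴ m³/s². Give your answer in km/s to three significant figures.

v_esc ≈ 10.4 km/s

r = R = 6.052×10⁶ m.
Escape speed v_esc = √(2μ/r) = √(2 × 3.249×10¹⁴ / 6.052×10⁶) = √(1.074×10⁸) = 10360 m/s.
= 10.36 km/s.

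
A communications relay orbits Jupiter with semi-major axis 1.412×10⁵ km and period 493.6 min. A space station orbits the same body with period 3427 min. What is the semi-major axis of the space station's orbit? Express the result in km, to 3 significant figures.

Kepler's third law: a³ ∝ T², so a₂ = a₁ (T₂/T₁)^(2/3).
T₂/T₁ = 6.943, (T₂/T₁)^(2/3) = 3.639.
a₂ = 1.412×10⁵ × 3.639 = 5.139×10⁵ km.

a₂ ≈ 5.14×10⁵ km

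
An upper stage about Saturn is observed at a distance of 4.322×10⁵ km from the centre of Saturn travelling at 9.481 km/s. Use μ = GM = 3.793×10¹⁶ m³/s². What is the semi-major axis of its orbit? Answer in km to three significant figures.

r = 4.322×10⁸ m.
Specific orbital energy ε = v²/2 − μ/r = (9481)²/2 − 3.793×10¹⁶/4.322×10⁸ = -4.282×10⁷ J/kg.
Since ε = −μ/(2a), a = −μ/(2ε) = 4.429×10⁸ m = 4.4295×10⁵ km.

a ≈ 4.43×10⁵ km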